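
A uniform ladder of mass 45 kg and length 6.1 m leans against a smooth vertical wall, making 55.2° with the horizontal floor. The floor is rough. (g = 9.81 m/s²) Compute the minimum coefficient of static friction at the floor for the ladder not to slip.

ΣF_y = 0: N_floor = 45×9.81 = 441.45 N.
Torques about the foot: N_wall · 6.1 sin 55.2° = 45×9.81×3.05 cos 55.2° → N_wall = 153.41 N.
ΣF_x = 0: f_floor = N_wall = 153.41 N.
μ_min = f_floor / N_floor = 153.41 / 441.45 = 0.3475.

μ_min ≈ 0.348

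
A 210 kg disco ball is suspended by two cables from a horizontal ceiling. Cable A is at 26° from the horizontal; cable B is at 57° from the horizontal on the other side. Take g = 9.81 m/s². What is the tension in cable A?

T_A ≈ 1130 N

Weight W = 210 × 9.81 = 2060 N acts straight down.
Horizontal: T_A cos 26° = T_B cos 57°  →  T_B = 1.65 T_A.
Vertical: T_A sin 26° + T_B sin 57° = 2060.
Substituting the horizontal relation into the vertical equation gives 1.822 T_A = 2060, so T_A = 1130 N.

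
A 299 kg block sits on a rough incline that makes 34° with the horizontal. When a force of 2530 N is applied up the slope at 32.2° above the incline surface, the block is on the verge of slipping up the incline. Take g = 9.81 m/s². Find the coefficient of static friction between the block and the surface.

On the verge of sliding up the incline, friction is at its maximum μN and acts down the slope.
Perpendicular to incline: N = W cos 34° − P sin 32.2° = 2432 − 1348 = 1084 N.
Along incline: P cos 32.2° − μN = W sin 34° → μ = −(W sin 34° − P cos 32.2°) / N = 0.462.

μ ≈ 0.462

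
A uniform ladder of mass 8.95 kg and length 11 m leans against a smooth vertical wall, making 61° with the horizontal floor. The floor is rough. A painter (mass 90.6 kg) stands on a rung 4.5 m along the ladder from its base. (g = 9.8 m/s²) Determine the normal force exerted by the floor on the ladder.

ΣF_y = 0: N_floor = 8.95×9.8 + 90.6×9.8 = 975.59 N.

N_floor ≈ 976 N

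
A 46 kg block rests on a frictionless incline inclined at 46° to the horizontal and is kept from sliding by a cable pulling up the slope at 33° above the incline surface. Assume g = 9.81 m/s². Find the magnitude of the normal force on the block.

Take axes along and perpendicular to the incline. Weight components: W sin 46° = 324.6 N down-slope, W cos 46° = 313.5 N into the surface.
Along incline: T cos 33° = W sin 46° → T = 387.1 N.
Perpendicular: N = W cos 46° − T sin 33° = 102.7 N.

N ≈ 103 N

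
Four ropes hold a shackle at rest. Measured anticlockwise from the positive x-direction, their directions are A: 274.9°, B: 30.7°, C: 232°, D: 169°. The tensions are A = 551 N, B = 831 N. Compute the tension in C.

T_C ≈ 25.7 N

Resolve: ΣF_x = 551 cos 274.9° + 831 cos 30.7° + T_C cos 232° + T_D cos 169° = 0.
        ΣF_y = 551 sin 274.9° + 831 sin 30.7° + T_C sin 232° + T_D sin 169° = 0.
The known terms sum to (761.6, -124.7) N, so -0.6157 T_C − 0.9816 T_D = -761.6 and -0.7880 T_C + 0.1908 T_D = 124.7.
Solving simultaneously: T_C = 25.69 N, T_D = 759.7 N.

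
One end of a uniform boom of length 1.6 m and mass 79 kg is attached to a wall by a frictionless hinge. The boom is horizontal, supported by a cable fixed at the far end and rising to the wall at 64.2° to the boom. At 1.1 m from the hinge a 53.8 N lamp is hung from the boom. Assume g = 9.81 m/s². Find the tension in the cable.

Take torques about the hinge: T sin 64.2° · 1.6 = 79×9.81×0.8 + 53.8×1.1 = 679.17 N·m.
So T = 679.17 / (0.9003 × 1.6) = 471.48 N.

T ≈ 471 N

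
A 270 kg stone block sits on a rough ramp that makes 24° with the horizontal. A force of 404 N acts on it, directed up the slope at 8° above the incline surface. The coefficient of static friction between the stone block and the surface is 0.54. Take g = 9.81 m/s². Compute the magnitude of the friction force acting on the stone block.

f ≈ 677 N

Axes along / perpendicular to the incline. W sin 24° = 1077 N down-slope; W cos 24° = 2420 N into the surface.
Perpendicular: N = W cos 24° − P sin 8° = 2420 − 56.23 = 2363 N.
Along incline: P cos 8° + f = W sin 24° (friction acts up-slope) → f = 1077 − 400.1 = 677.3 N.
|f| = 677.3 N ≤ μN = 1276 N, so the stone block is indeed static.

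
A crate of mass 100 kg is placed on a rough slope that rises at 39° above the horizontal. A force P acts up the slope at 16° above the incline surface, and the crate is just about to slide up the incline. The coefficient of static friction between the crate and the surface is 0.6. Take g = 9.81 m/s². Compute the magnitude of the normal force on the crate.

On the verge of sliding up the incline, friction equals μN and acts down the slope.
Perpendicular: N + P sin 16° = W cos 39° = 762.4 N.
Along incline: P cos 16° = W sin 39° + μN  with W sin 39° = 617.4 N.
Solving the pair for P and N: P = 954 N, N = 499.4 N (and f = μN = 299.7 N).

N ≈ 499 N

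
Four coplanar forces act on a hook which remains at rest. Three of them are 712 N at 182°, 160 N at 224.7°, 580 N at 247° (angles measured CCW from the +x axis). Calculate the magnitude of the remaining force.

Sum the known components: ΣF_x = -1052 N, ΣF_y = -671.3 N.
For equilibrium the remaining force must supply (−ΣF_x, −ΣF_y) = (1052, 671.3) N.
Magnitude = √((1052)² + (671.3)²) = 1248 N; direction = atan2(671.3, 1052) = 32.5°.

F ≈ 1250 N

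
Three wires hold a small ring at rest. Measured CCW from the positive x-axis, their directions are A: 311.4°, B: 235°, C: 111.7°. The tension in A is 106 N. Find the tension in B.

T_B ≈ 42.8 N

Resolve: ΣF_x = 106 cos 311.4° + T_B cos 235° + T_C cos 111.7° = 0.
        ΣF_y = 106 sin 311.4° + T_B sin 235° + T_C sin 111.7° = 0.
The known terms sum to (70.1, -79.51) N, so -0.5736 T_B − 0.3697 T_C = -70.1 and -0.8192 T_B + 0.9291 T_C = 79.51.
Solving simultaneously: T_B = 42.75 N, T_C = 123.3 N.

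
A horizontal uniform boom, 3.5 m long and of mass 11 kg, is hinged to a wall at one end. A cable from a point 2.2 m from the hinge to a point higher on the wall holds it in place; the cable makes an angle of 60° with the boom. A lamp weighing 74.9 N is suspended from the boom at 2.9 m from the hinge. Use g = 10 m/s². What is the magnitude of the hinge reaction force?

Take torques about the hinge: T sin 60° · 2.2 = 11×10×1.75 + 74.9×2.9 = 409.71 N·m.
So T = 409.71 / (0.8660 × 2.2) = 215.04 N.
ΣF_x = 0: H_x = T cos 60° = 107.52 N.
ΣF_y = 0: H_y = (11×10 + 74.9) − T sin 60° = 184.9 − 186.23 = -1.3318 N.
|H| = √(H_x² + H_y²) = √((107.52)² + (-1.3318)²) = 107.53 N.

|H| ≈ 108 N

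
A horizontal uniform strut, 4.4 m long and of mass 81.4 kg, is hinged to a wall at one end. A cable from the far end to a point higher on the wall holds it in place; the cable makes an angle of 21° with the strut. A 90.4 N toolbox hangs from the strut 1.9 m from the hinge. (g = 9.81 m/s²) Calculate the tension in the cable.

Take torques about the hinge: T sin 21° · 4.4 = 81.4×9.81×2.2 + 90.4×1.9 = 1928.5 N·m.
So T = 1928.5 / (0.3584 × 4.4) = 1223.1 N.

T ≈ 1220 N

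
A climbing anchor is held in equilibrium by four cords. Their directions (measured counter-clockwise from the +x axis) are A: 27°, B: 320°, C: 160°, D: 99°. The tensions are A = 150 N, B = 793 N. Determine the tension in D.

Resolve: ΣF_x = 150 cos 27° + 793 cos 320° + T_C cos 160° + T_D cos 99° = 0.
        ΣF_y = 150 sin 27° + 793 sin 320° + T_C sin 160° + T_D sin 99° = 0.
The known terms sum to (741.1, -441.6) N, so -0.9397 T_C − 0.1564 T_D = -741.1 and 0.3420 T_C + 0.9877 T_D = 441.6.
Solving simultaneously: T_C = 757.9 N, T_D = 184.7 N.

T_D ≈ 185 N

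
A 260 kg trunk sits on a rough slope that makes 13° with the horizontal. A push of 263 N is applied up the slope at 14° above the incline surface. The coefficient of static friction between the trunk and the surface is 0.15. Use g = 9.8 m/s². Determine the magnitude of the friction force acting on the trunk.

f ≈ 318 N

Axes along / perpendicular to the incline. W sin 13° = 573.2 N down-slope; W cos 13° = 2483 N into the surface.
Perpendicular: N = W cos 13° − P sin 14° = 2483 − 63.63 = 2419 N.
Along incline: P cos 14° + f = W sin 13° (friction acts up-slope) → f = 573.2 − 255.2 = 318 N.
|f| = 318 N ≤ μN = 362.9 N, so the trunk is indeed static.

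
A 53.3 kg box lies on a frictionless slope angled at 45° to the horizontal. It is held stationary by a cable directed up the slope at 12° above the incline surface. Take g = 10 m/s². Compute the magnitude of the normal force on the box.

Take axes along and perpendicular to the incline. Weight components: W sin 45° = 376.9 N down-slope, W cos 45° = 376.9 N into the surface.
Along incline: T cos 12° = W sin 45° → T = 385.3 N.
Perpendicular: N = W cos 45° − T sin 12° = 296.8 N.

N ≈ 297 N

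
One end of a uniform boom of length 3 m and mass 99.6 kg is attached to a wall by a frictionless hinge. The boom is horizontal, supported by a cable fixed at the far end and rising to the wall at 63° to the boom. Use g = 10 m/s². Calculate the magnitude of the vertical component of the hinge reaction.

|H_y| ≈ 498 N

Take torques about the hinge: T sin 63° · 3 = 99.6×10×1.5 = 1494 N·m.
So T = 1494 / (0.8910 × 3) = 558.92 N.
ΣF_y = 0: H_y = (99.6×10) − T sin 63° = 996 − 498 = 498 N.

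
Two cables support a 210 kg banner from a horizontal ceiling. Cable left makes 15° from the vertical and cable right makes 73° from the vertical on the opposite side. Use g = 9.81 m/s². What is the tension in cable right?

T_right ≈ 534 N

Angles from the horizontal: cable left is 90° − 15° = 75°, cable right is 90° − 73° = 17°.
Weight W = 210 × 9.81 = 2060 N acts straight down.
Horizontal: T_left cos 75° = T_right cos 17°  →  T_left = 3.695 T_right.
Vertical: T_left sin 75° + T_right sin 17° = 2060.
Substituting the horizontal relation into the vertical equation gives 3.861 T_right = 2060, so T_right = 533.5 N.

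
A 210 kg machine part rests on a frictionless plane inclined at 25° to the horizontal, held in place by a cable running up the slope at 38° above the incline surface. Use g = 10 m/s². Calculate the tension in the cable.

T ≈ 1130 N

Take axes along and perpendicular to the incline. Weight components: W sin 25° = 887.5 N down-slope, W cos 25° = 1903 N into the surface.
Along incline: T cos 38° = W sin 25° → T = 1126 N.
Perpendicular: N = W cos 25° − T sin 38° = 1210 N.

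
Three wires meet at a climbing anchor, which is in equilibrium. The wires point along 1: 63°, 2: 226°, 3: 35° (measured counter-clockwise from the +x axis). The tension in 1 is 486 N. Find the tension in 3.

T_3 ≈ 745 N

Resolve: ΣF_x = 486 cos 63° + T_2 cos 226° + T_3 cos 35° = 0.
        ΣF_y = 486 sin 63° + T_2 sin 226° + T_3 sin 35° = 0.
The known terms sum to (220.6, 433) N, so -0.6947 T_2 + 0.8192 T_3 = -220.6 and -0.7193 T_2 + 0.5736 T_3 = -433.
Solving simultaneously: T_2 = 1196 N, T_3 = 744.7 N.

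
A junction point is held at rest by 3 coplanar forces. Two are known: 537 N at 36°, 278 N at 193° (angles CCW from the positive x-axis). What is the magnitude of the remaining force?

F ≈ 301 N

Sum the known components: ΣF_x = 163.6 N, ΣF_y = 253.1 N.
For equilibrium the remaining force must supply (−ΣF_x, −ΣF_y) = (-163.6, -253.1) N.
Magnitude = √((-163.6)² + (-253.1)²) = 301.4 N; direction = atan2(-253.1, -163.6) = 237.1°.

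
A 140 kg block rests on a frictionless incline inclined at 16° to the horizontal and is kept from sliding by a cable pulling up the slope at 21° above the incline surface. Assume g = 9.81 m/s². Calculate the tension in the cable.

Take axes along and perpendicular to the incline. Weight components: W sin 16° = 378.6 N down-slope, W cos 16° = 1320 N into the surface.
Along incline: T cos 21° = W sin 16° → T = 405.5 N.
Perpendicular: N = W cos 16° − T sin 21° = 1175 N.

T ≈ 405 N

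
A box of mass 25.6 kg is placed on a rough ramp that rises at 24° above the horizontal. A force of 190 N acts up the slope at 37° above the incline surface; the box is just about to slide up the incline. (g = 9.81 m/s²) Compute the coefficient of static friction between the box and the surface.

On the verge of sliding up the incline, friction is at its maximum μN and acts down the slope.
Perpendicular to incline: N = W cos 24° − P sin 37° = 229.4 − 114.3 = 115.1 N.
Along incline: P cos 37° − μN = W sin 24° → μ = −(W sin 24° − P cos 37°) / N = 0.431.

μ ≈ 0.431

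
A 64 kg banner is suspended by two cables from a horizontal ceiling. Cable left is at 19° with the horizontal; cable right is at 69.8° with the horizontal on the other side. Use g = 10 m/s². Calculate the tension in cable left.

T_left ≈ 221 N

Weight W = 64 × 10 = 640 N acts straight down.
Horizontal: T_left cos 19° = T_right cos 69.8°  →  T_right = 2.738 T_left.
Vertical: T_left sin 19° + T_right sin 69.8° = 640.
Substituting the horizontal relation into the vertical equation gives 2.895 T_left = 640, so T_left = 221 N.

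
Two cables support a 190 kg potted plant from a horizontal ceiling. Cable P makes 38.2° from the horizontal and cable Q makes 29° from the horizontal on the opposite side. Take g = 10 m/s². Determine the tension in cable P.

T_P ≈ 1800 N

Weight W = 190 × 10 = 1900 N acts straight down.
Horizontal: T_P cos 38.2° = T_Q cos 29°  →  T_Q = 0.8985 T_P.
Vertical: T_P sin 38.2° + T_Q sin 29° = 1900.
Substituting the horizontal relation into the vertical equation gives 1.054 T_P = 1900, so T_P = 1803 N.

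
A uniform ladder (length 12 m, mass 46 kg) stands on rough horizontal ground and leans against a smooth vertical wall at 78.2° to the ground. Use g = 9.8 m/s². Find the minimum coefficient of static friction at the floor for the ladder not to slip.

ΣF_y = 0: N_floor = 46×9.8 = 450.8 N.
Torques about the foot: N_wall · 12 sin 78.2° = 46×9.8×6 cos 78.2° → N_wall = 47.089 N.
ΣF_x = 0: f_floor = N_wall = 47.089 N.
μ_min = f_floor / N_floor = 47.089 / 450.8 = 0.1045.

μ_min ≈ 0.104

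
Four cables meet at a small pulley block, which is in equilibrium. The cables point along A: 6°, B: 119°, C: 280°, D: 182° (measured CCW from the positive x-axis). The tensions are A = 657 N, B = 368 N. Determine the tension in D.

Resolve: ΣF_x = 657 cos 6° + 368 cos 119° + T_C cos 280° + T_D cos 182° = 0.
        ΣF_y = 657 sin 6° + 368 sin 119° + T_C sin 280° + T_D sin 182° = 0.
The known terms sum to (475, 390.5) N, so 0.1736 T_C − 0.9994 T_D = -475 and -0.9848 T_C − 0.0349 T_D = -390.5.
Solving simultaneously: T_C = 377.4 N, T_D = 540.9 N.

T_D ≈ 541 N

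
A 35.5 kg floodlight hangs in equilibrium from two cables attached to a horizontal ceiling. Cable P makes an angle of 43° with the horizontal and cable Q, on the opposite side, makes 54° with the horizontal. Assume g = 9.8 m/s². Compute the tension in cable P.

Weight W = 35.5 × 9.8 = 347.9 N acts straight down.
Horizontal: T_P cos 43° = T_Q cos 54°  →  T_Q = 1.244 T_P.
Vertical: T_P sin 43° + T_Q sin 54° = 347.9.
Substituting the horizontal relation into the vertical equation gives 1.689 T_P = 347.9, so T_P = 206 N.

T_P ≈ 206 N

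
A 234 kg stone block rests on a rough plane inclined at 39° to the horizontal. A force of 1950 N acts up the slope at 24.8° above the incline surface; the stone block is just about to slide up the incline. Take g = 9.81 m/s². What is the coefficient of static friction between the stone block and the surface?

On the verge of sliding up the incline, friction is at its maximum μN and acts down the slope.
Perpendicular to incline: N = W cos 39° − P sin 24.8° = 1784 − 817.9 = 966 N.
Along incline: P cos 24.8° − μN = W sin 39° → μ = −(W sin 39° − P cos 24.8°) / N = 0.337.

μ ≈ 0.337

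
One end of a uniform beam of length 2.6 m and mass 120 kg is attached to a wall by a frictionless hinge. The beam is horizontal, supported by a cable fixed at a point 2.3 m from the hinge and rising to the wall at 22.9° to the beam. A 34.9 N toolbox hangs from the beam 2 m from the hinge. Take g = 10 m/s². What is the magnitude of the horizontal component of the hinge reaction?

H_x ≈ 1680 N

Take torques about the hinge: T sin 22.9° · 2.3 = 120×10×1.3 + 34.9×2 = 1629.8 N·m.
So T = 1629.8 / (0.3891 × 2.3) = 1821 N.
ΣF_x = 0: H_x = T cos 22.9° = 1677.5 N.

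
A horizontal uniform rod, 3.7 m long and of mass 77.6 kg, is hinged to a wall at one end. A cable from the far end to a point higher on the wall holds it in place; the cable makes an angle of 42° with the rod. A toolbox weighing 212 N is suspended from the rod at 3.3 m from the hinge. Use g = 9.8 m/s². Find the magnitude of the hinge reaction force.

|H| ≈ 750 N

Take torques about the hinge: T sin 42° · 3.7 = 77.6×9.8×1.85 + 212×3.3 = 2106.5 N·m.
So T = 2106.5 / (0.6691 × 3.7) = 850.84 N.
ΣF_x = 0: H_x = T cos 42° = 632.3 N.
ΣF_y = 0: H_y = (77.6×9.8 + 212) − T sin 42° = 972.48 − 569.32 = 403.16 N.
|H| = √(H_x² + H_y²) = √((632.3)² + (403.16)²) = 749.89 N.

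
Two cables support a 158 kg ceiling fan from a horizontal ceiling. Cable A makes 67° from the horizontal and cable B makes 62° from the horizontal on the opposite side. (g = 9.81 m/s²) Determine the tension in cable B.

T_B ≈ 779 N

Weight W = 158 × 9.81 = 1550 N acts straight down.
Horizontal: T_A cos 67° = T_B cos 62°  →  T_A = 1.202 T_B.
Vertical: T_A sin 67° + T_B sin 62° = 1550.
Substituting the horizontal relation into the vertical equation gives 1.989 T_B = 1550, so T_B = 779.3 N.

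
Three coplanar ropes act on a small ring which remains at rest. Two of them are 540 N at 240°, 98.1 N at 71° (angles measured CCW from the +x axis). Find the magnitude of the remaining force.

Sum the known components: ΣF_x = -238.1 N, ΣF_y = -374.9 N.
For equilibrium the remaining force must supply (−ΣF_x, −ΣF_y) = (238.1, 374.9) N.
Magnitude = √((238.1)² + (374.9)²) = 444.1 N; direction = atan2(374.9, 238.1) = 57.6°.

F ≈ 444 N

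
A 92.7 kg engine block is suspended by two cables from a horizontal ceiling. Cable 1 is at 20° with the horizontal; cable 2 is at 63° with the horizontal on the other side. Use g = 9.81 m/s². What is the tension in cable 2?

Weight W = 92.7 × 9.81 = 909.4 N acts straight down.
Horizontal: T_1 cos 20° = T_2 cos 63°  →  T_1 = 0.4831 T_2.
Vertical: T_1 sin 20° + T_2 sin 63° = 909.4.
Substituting the horizontal relation into the vertical equation gives 1.056 T_2 = 909.4, so T_2 = 861 N.

T_2 ≈ 861 N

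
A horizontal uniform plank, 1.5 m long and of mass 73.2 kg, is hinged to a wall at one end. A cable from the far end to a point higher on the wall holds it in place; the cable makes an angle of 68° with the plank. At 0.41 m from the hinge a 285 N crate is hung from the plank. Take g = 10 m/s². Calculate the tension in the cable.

T ≈ 479 N

Take torques about the hinge: T sin 68° · 1.5 = 73.2×10×0.75 + 285×0.41 = 665.85 N·m.
So T = 665.85 / (0.9272 × 1.5) = 478.76 N.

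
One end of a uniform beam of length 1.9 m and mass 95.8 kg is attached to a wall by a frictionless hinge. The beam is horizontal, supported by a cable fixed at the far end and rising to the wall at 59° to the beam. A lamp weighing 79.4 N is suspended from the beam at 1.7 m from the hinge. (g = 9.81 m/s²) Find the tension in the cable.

T ≈ 631 N

Take torques about the hinge: T sin 59° · 1.9 = 95.8×9.81×0.95 + 79.4×1.7 = 1027.8 N·m.
So T = 1027.8 / (0.8572 × 1.9) = 631.08 N.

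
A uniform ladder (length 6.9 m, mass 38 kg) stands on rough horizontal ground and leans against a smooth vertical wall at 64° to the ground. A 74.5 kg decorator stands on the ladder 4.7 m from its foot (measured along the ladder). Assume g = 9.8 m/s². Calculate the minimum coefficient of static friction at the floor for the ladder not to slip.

ΣF_y = 0: N_floor = 38×9.8 + 74.5×9.8 = 1102.5 N.
Torques about the foot: N_wall · 6.9 sin 64° = 38×9.8×3.45 cos 64° + 74.5×9.8×4.7 cos 64° → N_wall = 333.37 N.
ΣF_x = 0: f_floor = N_wall = 333.37 N.
μ_min = f_floor / N_floor = 333.37 / 1102.5 = 0.3024.

μ_min ≈ 0.302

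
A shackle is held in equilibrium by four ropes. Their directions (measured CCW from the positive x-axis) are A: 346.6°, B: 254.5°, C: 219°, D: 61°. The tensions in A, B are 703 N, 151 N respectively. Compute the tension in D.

Resolve: ΣF_x = 703 cos 346.6° + 151 cos 254.5° + T_C cos 219° + T_D cos 61° = 0.
        ΣF_y = 703 sin 346.6° + 151 sin 254.5° + T_C sin 219° + T_D sin 61° = 0.
The known terms sum to (643.5, -308.4) N, so -0.7771 T_C + 0.4848 T_D = -643.5 and -0.6293 T_C + 0.8746 T_D = 308.4.
Solving simultaneously: T_C = 1902 N, T_D = 1721 N.

T_D ≈ 1720 N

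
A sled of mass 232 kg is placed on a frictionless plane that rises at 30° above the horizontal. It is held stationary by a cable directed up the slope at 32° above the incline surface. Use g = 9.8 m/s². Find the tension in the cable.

T ≈ 1340 N

Take axes along and perpendicular to the incline. Weight components: W sin 30° = 1137 N down-slope, W cos 30° = 1969 N into the surface.
Along incline: T cos 32° = W sin 30° → T = 1340 N.
Perpendicular: N = W cos 30° − T sin 32° = 1259 N.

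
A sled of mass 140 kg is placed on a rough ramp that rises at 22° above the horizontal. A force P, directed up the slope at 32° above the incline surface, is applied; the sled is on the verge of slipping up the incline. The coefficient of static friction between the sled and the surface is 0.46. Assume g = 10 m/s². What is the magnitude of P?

P ≈ 1030 N

On the verge of sliding up the incline, friction equals μN and acts down the slope.
Perpendicular: N + P sin 32° = W cos 22° = 1298 N.
Along incline: P cos 32° = W sin 22° + μN  with W sin 22° = 524.4 N.
Solving the pair for P and N: P = 1027 N, N = 753.7 N (and f = μN = 346.7 N).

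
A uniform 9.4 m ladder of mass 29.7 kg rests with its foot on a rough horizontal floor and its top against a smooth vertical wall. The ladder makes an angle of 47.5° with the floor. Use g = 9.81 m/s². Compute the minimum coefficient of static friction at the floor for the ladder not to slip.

μ_min ≈ 0.458

ΣF_y = 0: N_floor = 29.7×9.81 = 291.36 N.
Torques about the foot: N_wall · 9.4 sin 47.5° = 29.7×9.81×4.7 cos 47.5° → N_wall = 133.49 N.
ΣF_x = 0: f_floor = N_wall = 133.49 N.
μ_min = f_floor / N_floor = 133.49 / 291.36 = 0.4582.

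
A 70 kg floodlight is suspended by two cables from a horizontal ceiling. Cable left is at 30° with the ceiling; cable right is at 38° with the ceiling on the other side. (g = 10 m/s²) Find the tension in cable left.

Weight W = 70 × 10 = 700 N acts straight down.
Horizontal: T_left cos 30° = T_right cos 38°  →  T_right = 1.099 T_left.
Vertical: T_left sin 30° + T_right sin 38° = 700.
Substituting the horizontal relation into the vertical equation gives 1.177 T_left = 700, so T_left = 594.9 N.

T_left ≈ 595 N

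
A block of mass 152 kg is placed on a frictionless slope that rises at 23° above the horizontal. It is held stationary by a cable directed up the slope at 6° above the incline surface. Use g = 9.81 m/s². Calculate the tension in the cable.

T ≈ 586 N

Take axes along and perpendicular to the incline. Weight components: W sin 23° = 582.6 N down-slope, W cos 23° = 1373 N into the surface.
Along incline: T cos 6° = W sin 23° → T = 585.8 N.
Perpendicular: N = W cos 23° − T sin 6° = 1311 N.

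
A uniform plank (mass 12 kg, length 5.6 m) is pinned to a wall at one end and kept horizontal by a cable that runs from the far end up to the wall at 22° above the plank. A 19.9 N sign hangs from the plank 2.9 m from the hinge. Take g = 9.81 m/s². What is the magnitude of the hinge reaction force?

|H| ≈ 184 N

Take torques about the hinge: T sin 22° · 5.6 = 12×9.81×2.8 + 19.9×2.9 = 387.33 N·m.
So T = 387.33 / (0.3746 × 5.6) = 184.63 N.
ΣF_x = 0: H_x = T cos 22° = 171.19 N.
ΣF_y = 0: H_y = (12×9.81 + 19.9) − T sin 22° = 137.62 − 69.165 = 68.455 N.
|H| = √(H_x² + H_y²) = √((171.19)² + (68.455)²) = 184.37 N.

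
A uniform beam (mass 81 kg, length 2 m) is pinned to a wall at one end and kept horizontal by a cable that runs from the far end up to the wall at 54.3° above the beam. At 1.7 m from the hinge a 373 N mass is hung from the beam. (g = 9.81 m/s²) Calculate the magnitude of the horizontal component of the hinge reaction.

H_x ≈ 513 N

Take torques about the hinge: T sin 54.3° · 2 = 81×9.81×1 + 373×1.7 = 1428.7 N·m.
So T = 1428.7 / (0.8121 × 2) = 879.66 N.
ΣF_x = 0: H_x = T cos 54.3° = 513.32 N.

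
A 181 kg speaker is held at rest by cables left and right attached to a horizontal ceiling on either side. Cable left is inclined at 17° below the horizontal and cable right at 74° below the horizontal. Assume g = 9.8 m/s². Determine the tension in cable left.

T_left ≈ 489 N

Weight W = 181 × 9.8 = 1774 N acts straight down.
Horizontal: T_left cos 17° = T_right cos 74°  →  T_right = 3.469 T_left.
Vertical: T_left sin 17° + T_right sin 74° = 1774.
Substituting the horizontal relation into the vertical equation gives 3.627 T_left = 1774, so T_left = 489 N.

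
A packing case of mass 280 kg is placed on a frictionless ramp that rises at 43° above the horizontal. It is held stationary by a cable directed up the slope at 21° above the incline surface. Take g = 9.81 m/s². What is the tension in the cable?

T ≈ 2010 N

Take axes along and perpendicular to the incline. Weight components: W sin 43° = 1873 N down-slope, W cos 43° = 2009 N into the surface.
Along incline: T cos 21° = W sin 43° → T = 2007 N.
Perpendicular: N = W cos 43° − T sin 21° = 1290 N.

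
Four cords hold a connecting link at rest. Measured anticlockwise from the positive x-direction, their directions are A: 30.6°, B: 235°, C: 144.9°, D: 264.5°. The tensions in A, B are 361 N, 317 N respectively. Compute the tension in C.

Resolve: ΣF_x = 361 cos 30.6° + 317 cos 235° + T_C cos 144.9° + T_D cos 264.5° = 0.
        ΣF_y = 361 sin 30.6° + 317 sin 235° + T_C sin 144.9° + T_D sin 264.5° = 0.
The known terms sum to (128.9, -75.91) N, so -0.8181 T_C − 0.0958 T_D = -128.9 and 0.5750 T_C − 0.9954 T_D = 75.91.
Solving simultaneously: T_C = 155.9 N, T_D = 13.82 N.

T_C ≈ 156 N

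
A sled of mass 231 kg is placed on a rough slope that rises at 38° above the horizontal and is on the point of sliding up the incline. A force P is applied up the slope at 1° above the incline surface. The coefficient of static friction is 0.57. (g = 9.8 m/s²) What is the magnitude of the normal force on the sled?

On the verge of sliding up the incline, friction equals μN and acts down the slope.
Perpendicular: N + P sin 1° = W cos 38° = 1784 N.
Along incline: P cos 1° = W sin 38° + μN  with W sin 38° = 1394 N.
Solving the pair for P and N: P = 2387 N, N = 1742 N (and f = μN = 993.1 N).

N ≈ 1740 N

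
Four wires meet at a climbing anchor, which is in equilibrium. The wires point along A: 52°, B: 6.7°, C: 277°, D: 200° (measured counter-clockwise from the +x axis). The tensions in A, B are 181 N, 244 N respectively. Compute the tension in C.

Resolve: ΣF_x = 181 cos 52° + 244 cos 6.7° + T_C cos 277° + T_D cos 200° = 0.
        ΣF_y = 181 sin 52° + 244 sin 6.7° + T_C sin 277° + T_D sin 200° = 0.
The known terms sum to (353.8, 171.1) N, so 0.1219 T_C − 0.9397 T_D = -353.8 and -0.9925 T_C − 0.3420 T_D = -171.1.
Solving simultaneously: T_C = 40.83 N, T_D = 381.8 N.

T_C ≈ 40.8 N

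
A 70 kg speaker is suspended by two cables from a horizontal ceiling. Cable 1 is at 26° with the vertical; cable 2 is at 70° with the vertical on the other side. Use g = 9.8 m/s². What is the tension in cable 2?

Angles from the horizontal: cable 1 is 90° − 26° = 64°, cable 2 is 90° − 70° = 20°.
Weight W = 70 × 9.8 = 686 N acts straight down.
Horizontal: T_1 cos 64° = T_2 cos 20°  →  T_1 = 2.144 T_2.
Vertical: T_1 sin 64° + T_2 sin 20° = 686.
Substituting the horizontal relation into the vertical equation gives 2.269 T_2 = 686, so T_2 = 302.4 N.

T_2 ≈ 302 N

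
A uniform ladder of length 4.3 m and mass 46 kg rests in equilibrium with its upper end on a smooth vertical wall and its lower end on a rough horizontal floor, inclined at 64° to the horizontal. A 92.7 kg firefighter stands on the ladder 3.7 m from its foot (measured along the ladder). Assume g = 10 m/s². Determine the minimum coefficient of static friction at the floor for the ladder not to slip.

ΣF_y = 0: N_floor = 46×10 + 92.7×10 = 1387 N.
Torques about the foot: N_wall · 4.3 sin 64° = 46×10×2.15 cos 64° + 92.7×10×3.7 cos 64° → N_wall = 501.22 N.
ΣF_x = 0: f_floor = N_wall = 501.22 N.
μ_min = f_floor / N_floor = 501.22 / 1387 = 0.3614.

μ_min ≈ 0.361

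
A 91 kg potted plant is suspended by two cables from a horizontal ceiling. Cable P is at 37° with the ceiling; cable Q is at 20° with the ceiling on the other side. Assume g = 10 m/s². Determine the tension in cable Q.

Weight W = 91 × 10 = 910 N acts straight down.
Horizontal: T_P cos 37° = T_Q cos 20°  →  T_P = 1.177 T_Q.
Vertical: T_P sin 37° + T_Q sin 20° = 910.
Substituting the horizontal relation into the vertical equation gives 1.05 T_Q = 910, so T_Q = 866.6 N.

T_Q ≈ 867 N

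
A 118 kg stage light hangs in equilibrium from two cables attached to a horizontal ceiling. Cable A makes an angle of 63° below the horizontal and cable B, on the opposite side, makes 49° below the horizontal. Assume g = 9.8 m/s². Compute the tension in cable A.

T_A ≈ 818 N

Weight W = 118 × 9.8 = 1156 N acts straight down.
Horizontal: T_A cos 63° = T_B cos 49°  →  T_B = 0.692 T_A.
Vertical: T_A sin 63° + T_B sin 49° = 1156.
Substituting the horizontal relation into the vertical equation gives 1.413 T_A = 1156, so T_A = 818.2 N.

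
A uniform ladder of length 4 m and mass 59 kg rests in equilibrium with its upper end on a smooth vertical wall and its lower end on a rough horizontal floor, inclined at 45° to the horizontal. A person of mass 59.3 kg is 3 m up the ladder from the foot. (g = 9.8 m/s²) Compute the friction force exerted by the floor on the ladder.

f ≈ 725 N

Torques about the foot: N_wall · 4 sin 45° = 59×9.8×2 cos 45° + 59.3×9.8×3 cos 45° → N_wall = 724.96 N.
ΣF_x = 0: f_floor = N_wall = 724.96 N.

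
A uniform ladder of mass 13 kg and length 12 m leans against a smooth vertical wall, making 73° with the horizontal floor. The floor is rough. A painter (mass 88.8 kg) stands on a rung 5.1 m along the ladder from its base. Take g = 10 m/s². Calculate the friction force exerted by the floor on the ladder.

f ≈ 135 N

Torques about the foot: N_wall · 12 sin 73° = 13×10×6 cos 73° + 88.8×10×5.1 cos 73° → N_wall = 135.26 N.
ΣF_x = 0: f_floor = N_wall = 135.26 N.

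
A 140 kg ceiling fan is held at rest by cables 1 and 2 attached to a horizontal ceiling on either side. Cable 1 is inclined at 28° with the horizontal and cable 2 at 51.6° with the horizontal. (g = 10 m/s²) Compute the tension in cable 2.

T_2 ≈ 1260 N

Weight W = 140 × 10 = 1400 N acts straight down.
Horizontal: T_1 cos 28° = T_2 cos 51.6°  →  T_1 = 0.7035 T_2.
Vertical: T_1 sin 28° + T_2 sin 51.6° = 1400.
Substituting the horizontal relation into the vertical equation gives 1.114 T_2 = 1400, so T_2 = 1257 N.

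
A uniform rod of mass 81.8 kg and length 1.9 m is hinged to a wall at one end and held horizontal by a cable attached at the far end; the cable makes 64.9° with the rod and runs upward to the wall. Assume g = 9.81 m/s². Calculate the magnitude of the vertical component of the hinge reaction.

Take torques about the hinge: T sin 64.9° · 1.9 = 81.8×9.81×0.95 = 762.34 N·m.
So T = 762.34 / (0.9056 × 1.9) = 443.07 N.
ΣF_y = 0: H_y = (81.8×9.81) − T sin 64.9° = 802.46 − 401.23 = 401.23 N.

|H_y| ≈ 401 N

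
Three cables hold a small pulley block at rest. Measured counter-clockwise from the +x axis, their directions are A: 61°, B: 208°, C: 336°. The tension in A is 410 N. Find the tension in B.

Resolve: ΣF_x = 410 cos 61° + T_B cos 208° + T_C cos 336° = 0.
        ΣF_y = 410 sin 61° + T_B sin 208° + T_C sin 336° = 0.
The known terms sum to (198.8, 358.6) N, so -0.8829 T_B + 0.9135 T_C = -198.8 and -0.4695 T_B − 0.4067 T_C = -358.6.
Solving simultaneously: T_B = 518.3 N, T_C = 283.4 N.

T_B ≈ 518 N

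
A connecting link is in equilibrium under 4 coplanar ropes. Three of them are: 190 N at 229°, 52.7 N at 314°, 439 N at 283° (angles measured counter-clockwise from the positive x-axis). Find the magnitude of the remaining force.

F ≈ 609 N

Sum the known components: ΣF_x = 10.71 N, ΣF_y = -609.1 N.
For equilibrium the remaining force must supply (−ΣF_x, −ΣF_y) = (-10.71, 609.1) N.
Magnitude = √((-10.71)² + (609.1)²) = 609.1 N; direction = atan2(609.1, -10.71) = 91.0°.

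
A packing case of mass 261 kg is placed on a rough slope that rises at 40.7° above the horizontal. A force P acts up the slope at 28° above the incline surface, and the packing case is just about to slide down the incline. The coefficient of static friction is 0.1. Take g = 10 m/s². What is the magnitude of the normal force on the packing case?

N ≈ 1130 N

On the verge of sliding down the incline, friction equals μN and acts up the slope.
Perpendicular: N + P sin 28° = W cos 40.7° = 1979 N.
Along incline: P cos 28° + μN = W sin 40.7° with W sin 40.7° = 1702 N.
Solving the pair for P and N: P = 1799 N, N = 1134 N (and f = μN = 113.4 N).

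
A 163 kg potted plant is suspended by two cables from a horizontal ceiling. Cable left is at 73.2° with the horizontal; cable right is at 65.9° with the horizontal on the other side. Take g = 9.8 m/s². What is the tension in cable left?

T_left ≈ 996 N

Weight W = 163 × 9.8 = 1597 N acts straight down.
Horizontal: T_left cos 73.2° = T_right cos 65.9°  →  T_right = 0.7078 T_left.
Vertical: T_left sin 73.2° + T_right sin 65.9° = 1597.
Substituting the horizontal relation into the vertical equation gives 1.603 T_left = 1597, so T_left = 996.2 N.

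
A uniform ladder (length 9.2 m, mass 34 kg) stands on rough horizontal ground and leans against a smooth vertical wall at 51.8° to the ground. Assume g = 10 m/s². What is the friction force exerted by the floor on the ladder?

f ≈ 134 N

Torques about the foot: N_wall · 9.2 sin 51.8° = 34×10×4.6 cos 51.8° → N_wall = 133.78 N.
ΣF_x = 0: f_floor = N_wall = 133.78 N.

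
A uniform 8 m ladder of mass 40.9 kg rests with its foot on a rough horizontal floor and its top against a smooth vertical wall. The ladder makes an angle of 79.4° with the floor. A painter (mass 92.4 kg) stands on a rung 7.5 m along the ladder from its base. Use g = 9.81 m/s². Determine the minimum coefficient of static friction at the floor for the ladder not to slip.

ΣF_y = 0: N_floor = 40.9×9.81 + 92.4×9.81 = 1307.7 N.
Torques about the foot: N_wall · 8 sin 79.4° = 40.9×9.81×4 cos 79.4° + 92.4×9.81×7.5 cos 79.4° → N_wall = 196.58 N.
ΣF_x = 0: f_floor = N_wall = 196.58 N.
μ_min = f_floor / N_floor = 196.58 / 1307.7 = 0.1503.

μ_min ≈ 0.150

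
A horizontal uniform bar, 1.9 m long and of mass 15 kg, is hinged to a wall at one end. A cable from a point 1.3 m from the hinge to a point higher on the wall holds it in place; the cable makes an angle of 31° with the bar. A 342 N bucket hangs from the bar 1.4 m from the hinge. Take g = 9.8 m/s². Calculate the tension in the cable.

T ≈ 924 N

Take torques about the hinge: T sin 31° · 1.3 = 15×9.8×0.95 + 342×1.4 = 618.45 N·m.
So T = 618.45 / (0.5150 × 1.3) = 923.68 N.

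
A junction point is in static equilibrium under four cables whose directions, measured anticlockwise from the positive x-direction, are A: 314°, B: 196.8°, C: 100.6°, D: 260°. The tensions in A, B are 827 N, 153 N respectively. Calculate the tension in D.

Resolve: ΣF_x = 827 cos 314° + 153 cos 196.8° + T_C cos 100.6° + T_D cos 260° = 0.
        ΣF_y = 827 sin 314° + 153 sin 196.8° + T_C sin 100.6° + T_D sin 260° = 0.
The known terms sum to (428, -639.1) N, so -0.1840 T_C − 0.1736 T_D = -428 and 0.9829 T_C − 0.9848 T_D = 639.1.
Solving simultaneously: T_C = 1513 N, T_D = 861.6 N.

T_D ≈ 862 N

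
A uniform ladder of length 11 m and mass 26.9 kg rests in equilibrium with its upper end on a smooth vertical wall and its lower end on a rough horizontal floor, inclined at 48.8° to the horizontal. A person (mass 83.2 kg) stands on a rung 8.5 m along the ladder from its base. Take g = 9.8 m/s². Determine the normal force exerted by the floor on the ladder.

ΣF_y = 0: N_floor = 26.9×9.8 + 83.2×9.8 = 1079 N.

N_floor ≈ 1080 N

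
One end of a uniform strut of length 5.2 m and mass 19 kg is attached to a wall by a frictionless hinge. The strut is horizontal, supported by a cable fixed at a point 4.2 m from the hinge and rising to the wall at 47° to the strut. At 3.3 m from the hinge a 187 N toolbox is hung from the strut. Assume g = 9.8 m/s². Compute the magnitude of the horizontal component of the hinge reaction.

Take torques about the hinge: T sin 47° · 4.2 = 19×9.8×2.6 + 187×3.3 = 1101.2 N·m.
So T = 1101.2 / (0.7314 × 4.2) = 358.51 N.
ΣF_x = 0: H_x = T cos 47° = 244.5 N.

H_x ≈ 245 N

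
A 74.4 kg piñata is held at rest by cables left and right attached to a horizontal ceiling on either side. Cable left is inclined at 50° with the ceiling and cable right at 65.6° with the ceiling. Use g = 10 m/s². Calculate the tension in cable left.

T_left ≈ 341 N

Weight W = 74.4 × 10 = 744 N acts straight down.
Horizontal: T_left cos 50° = T_right cos 65.6°  →  T_right = 1.556 T_left.
Vertical: T_left sin 50° + T_right sin 65.6° = 744.
Substituting the horizontal relation into the vertical equation gives 2.183 T_left = 744, so T_left = 340.8 N.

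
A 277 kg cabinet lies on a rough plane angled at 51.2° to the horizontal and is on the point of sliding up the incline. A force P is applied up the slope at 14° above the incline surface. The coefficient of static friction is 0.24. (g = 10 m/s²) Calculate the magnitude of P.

P ≈ 2500 N

On the verge of sliding up the incline, friction equals μN and acts down the slope.
Perpendicular: N + P sin 14° = W cos 51.2° = 1736 N.
Along incline: P cos 14° = W sin 51.2° + μN  with W sin 51.2° = 2159 N.
Solving the pair for P and N: P = 2504 N, N = 1130 N (and f = μN = 271.2 N).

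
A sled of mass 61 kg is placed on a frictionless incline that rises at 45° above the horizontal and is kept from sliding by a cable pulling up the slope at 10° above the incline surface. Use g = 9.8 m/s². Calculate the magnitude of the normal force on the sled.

N ≈ 348 N

Take axes along and perpendicular to the incline. Weight components: W sin 45° = 422.7 N down-slope, W cos 45° = 422.7 N into the surface.
Along incline: T cos 10° = W sin 45° → T = 429.2 N.
Perpendicular: N = W cos 45° − T sin 10° = 348.2 N.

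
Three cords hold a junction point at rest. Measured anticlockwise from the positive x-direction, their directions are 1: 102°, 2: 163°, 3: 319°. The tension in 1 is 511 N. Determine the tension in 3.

Resolve: ΣF_x = 511 cos 102° + T_2 cos 163° + T_3 cos 319° = 0.
        ΣF_y = 511 sin 102° + T_2 sin 163° + T_3 sin 319° = 0.
The known terms sum to (-106.2, 499.8) N, so -0.9563 T_2 + 0.7547 T_3 = 106.2 and 0.2924 T_2 − 0.6561 T_3 = -499.8.
Solving simultaneously: T_2 = 756.1 N, T_3 = 1099 N.

T_3 ≈ 1100 N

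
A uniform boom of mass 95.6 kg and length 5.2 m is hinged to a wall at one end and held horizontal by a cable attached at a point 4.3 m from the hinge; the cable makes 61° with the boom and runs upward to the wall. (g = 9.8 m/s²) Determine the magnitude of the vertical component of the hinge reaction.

|H_y| ≈ 370 N

Take torques about the hinge: T sin 61° · 4.3 = 95.6×9.8×2.6 = 2435.9 N·m.
So T = 2435.9 / (0.8746 × 4.3) = 647.69 N.
ΣF_y = 0: H_y = (95.6×9.8) − T sin 61° = 936.88 − 566.49 = 370.39 N.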